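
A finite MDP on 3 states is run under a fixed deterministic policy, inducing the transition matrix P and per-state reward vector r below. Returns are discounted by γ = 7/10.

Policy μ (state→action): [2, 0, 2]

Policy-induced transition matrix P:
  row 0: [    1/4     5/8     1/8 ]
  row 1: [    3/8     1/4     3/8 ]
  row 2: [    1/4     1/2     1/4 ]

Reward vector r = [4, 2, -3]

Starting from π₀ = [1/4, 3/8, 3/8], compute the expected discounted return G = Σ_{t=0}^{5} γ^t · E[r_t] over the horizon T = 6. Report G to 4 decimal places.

t=0: π = [0.2500, 0.3750, 0.3750], E[r] = 0.6250, γ^t·E[r] = 0.625000, running G = 0.625000
t=1: π = [0.2969, 0.4375, 0.2656], E[r] = 1.2656, γ^t·E[r] = 0.885938, running G = 1.510938
t=2: π = [0.3047, 0.4277, 0.2676], E[r] = 1.2715, γ^t·E[r] = 0.623027, running G = 2.133965
t=3: π = [0.3035, 0.4312, 0.2654], E[r] = 1.2800, γ^t·E[r] = 0.439050, running G = 2.573015
t=4: π = [0.3039, 0.4301, 0.2660], E[r] = 1.2780, γ^t·E[r] = 0.306844, running G = 2.879859
t=5: π = [0.3038, 0.4305, 0.2658], E[r] = 1.2786, γ^t·E[r] = 0.214899, running G = 3.094758

G = 3.0948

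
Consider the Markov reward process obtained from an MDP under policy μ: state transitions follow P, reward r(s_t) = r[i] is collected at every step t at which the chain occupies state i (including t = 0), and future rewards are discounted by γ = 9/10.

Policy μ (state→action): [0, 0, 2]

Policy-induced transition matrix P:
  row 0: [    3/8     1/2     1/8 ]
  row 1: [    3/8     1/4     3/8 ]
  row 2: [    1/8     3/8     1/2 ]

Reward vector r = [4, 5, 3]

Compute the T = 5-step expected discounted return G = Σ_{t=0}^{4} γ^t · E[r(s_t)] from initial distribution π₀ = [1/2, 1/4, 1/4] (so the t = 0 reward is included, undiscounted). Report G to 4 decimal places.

G = 16.5519

t=0: π = [0.5000, 0.2500, 0.2500], E[r] = 4.0000, γ^t·E[r] = 4.000000, running G = 4.000000
t=1: π = [0.3125, 0.4063, 0.2813], E[r] = 4.1250, γ^t·E[r] = 3.712500, running G = 7.712500
t=2: π = [0.3047, 0.3633, 0.3320], E[r] = 4.0313, γ^t·E[r] = 3.265313, running G = 10.977813
t=3: π = [0.2920, 0.3677, 0.3403], E[r] = 4.0273, γ^t·E[r] = 2.935934, running G = 13.913746
t=4: π = [0.2899, 0.3655, 0.3445], E[r] = 4.0210, γ^t·E[r] = 2.638176, running G = 16.551922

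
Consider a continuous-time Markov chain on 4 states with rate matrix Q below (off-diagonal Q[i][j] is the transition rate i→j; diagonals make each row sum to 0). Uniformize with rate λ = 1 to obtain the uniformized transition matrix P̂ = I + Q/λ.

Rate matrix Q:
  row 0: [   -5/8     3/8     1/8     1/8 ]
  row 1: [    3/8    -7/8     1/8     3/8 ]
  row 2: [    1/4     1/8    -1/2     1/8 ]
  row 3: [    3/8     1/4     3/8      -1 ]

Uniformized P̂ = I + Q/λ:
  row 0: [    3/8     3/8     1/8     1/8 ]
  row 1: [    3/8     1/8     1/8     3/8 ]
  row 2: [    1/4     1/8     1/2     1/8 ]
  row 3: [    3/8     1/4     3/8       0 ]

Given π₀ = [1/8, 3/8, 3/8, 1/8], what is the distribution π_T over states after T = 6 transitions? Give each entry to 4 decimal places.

t=0: π = [0.1250, 0.3750, 0.3750, 0.1250]
t=1: π = [0.3281, 0.1719, 0.2969, 0.2031]
t=2: π = [0.3379, 0.2324, 0.2871, 0.1426]
t=3: π = [0.3391, 0.2273, 0.2683, 0.1653]
t=4: π = [0.3415, 0.2304, 0.2669, 0.1612]
t=5: π = [0.3416, 0.2305, 0.2654, 0.1625]
t=6: π = [0.3418, 0.2307, 0.2651, 0.1623]

π = [0.3418, 0.2307, 0.2651, 0.1623]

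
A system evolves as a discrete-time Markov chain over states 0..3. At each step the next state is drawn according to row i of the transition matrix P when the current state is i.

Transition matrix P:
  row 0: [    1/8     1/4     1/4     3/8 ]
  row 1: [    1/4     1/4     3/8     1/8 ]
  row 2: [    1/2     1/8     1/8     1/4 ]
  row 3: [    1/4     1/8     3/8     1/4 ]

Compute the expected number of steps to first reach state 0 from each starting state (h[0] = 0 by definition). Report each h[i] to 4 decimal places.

h = [0.0000, 3.0769, 2.4615, 3.0769]

First-step conditioning: h[0] = 0; for i ≠ 0, h[i] = 1 + Σ_k P[i][k]·h[k].
  h[1] = 1 + 1/4·h[1] + 3/8·h[2] + 1/8·h[3]
  h[2] = 1 + 1/8·h[1] + 1/8·h[2] + 1/4·h[3]
  h[3] = 1 + 1/8·h[1] + 3/8·h[2] + 1/4·h[3]
Solving the 3×3 linear system over states ≠ 0 gives exactly h = [0, 40/13, 32/13, 40/13] (h[0] = 0 is the target).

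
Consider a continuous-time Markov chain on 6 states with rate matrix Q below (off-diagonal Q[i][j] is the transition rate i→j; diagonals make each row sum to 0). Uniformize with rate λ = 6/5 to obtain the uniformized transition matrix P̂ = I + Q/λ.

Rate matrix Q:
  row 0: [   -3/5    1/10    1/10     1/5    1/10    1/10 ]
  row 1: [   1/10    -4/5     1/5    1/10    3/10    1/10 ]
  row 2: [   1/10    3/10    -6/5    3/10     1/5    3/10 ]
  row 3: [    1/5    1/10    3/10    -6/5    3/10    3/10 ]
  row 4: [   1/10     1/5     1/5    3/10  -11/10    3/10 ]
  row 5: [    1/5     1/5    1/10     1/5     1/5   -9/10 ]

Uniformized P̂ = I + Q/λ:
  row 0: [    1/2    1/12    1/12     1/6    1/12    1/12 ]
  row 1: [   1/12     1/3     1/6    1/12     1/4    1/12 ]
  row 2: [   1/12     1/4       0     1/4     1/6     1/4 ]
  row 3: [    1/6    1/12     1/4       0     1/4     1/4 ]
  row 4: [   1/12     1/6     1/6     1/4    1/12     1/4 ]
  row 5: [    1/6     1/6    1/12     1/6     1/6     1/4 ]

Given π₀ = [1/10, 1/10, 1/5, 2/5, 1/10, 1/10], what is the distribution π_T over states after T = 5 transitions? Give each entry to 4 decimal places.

t=0: π = [0.1000, 0.1000, 0.2000, 0.4000, 0.1000, 0.1000]
t=1: π = [0.1667, 0.1583, 0.1500, 0.1167, 0.1917, 0.2167]
t=2: π = [0.1806, 0.1819, 0.1194, 0.1625, 0.1597, 0.1958]
t=3: π = [0.1884, 0.1784, 0.1289, 0.1477, 0.1670, 0.1896]
t=4: π = [0.1899, 0.1791, 0.1260, 0.1519, 0.1642, 0.1889]
t=5: π = [0.1909, 0.1785, 0.1268, 0.1506, 0.1647, 0.1885]

π = [0.1909, 0.1785, 0.1268, 0.1506, 0.1647, 0.1885]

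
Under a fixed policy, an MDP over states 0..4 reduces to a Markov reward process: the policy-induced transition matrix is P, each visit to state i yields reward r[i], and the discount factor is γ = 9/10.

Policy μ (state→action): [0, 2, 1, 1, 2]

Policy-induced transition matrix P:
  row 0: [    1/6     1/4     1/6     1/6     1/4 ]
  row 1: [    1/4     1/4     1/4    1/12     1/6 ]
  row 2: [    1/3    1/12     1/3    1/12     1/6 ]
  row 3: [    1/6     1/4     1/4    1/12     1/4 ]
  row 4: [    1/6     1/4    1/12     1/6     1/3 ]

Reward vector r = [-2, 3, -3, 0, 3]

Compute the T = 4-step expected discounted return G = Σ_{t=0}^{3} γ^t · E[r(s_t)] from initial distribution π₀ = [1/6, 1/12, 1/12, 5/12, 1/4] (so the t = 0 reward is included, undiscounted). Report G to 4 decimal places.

t=0: π = [0.1667, 0.0833, 0.0833, 0.4167, 0.2500], E[r] = 0.4167, γ^t·E[r] = 0.416667, running G = 0.416667
t=1: π = [0.1875, 0.2361, 0.2014, 0.1181, 0.2569], E[r] = 0.5000, γ^t·E[r] = 0.450000, running G = 0.866667
t=2: π = [0.2199, 0.2164, 0.2083, 0.1204, 0.2350], E[r] = 0.2894, γ^t·E[r] = 0.234375, running G = 1.101042
t=3: π = [0.2194, 0.2153, 0.2099, 0.1212, 0.2342], E[r] = 0.2799, γ^t·E[r] = 0.204047, running G = 1.305089

G = 1.3051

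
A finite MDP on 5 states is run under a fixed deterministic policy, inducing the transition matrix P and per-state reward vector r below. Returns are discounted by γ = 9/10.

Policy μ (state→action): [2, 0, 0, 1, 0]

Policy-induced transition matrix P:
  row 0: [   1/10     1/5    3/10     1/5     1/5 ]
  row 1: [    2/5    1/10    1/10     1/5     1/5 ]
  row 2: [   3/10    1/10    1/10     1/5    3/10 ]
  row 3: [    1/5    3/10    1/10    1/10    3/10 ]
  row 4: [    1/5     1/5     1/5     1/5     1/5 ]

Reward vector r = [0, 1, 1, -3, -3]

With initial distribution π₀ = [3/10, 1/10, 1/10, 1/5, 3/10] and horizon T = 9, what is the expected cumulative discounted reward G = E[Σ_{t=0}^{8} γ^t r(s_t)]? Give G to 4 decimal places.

G = -5.8628

t=0: π = [0.3000, 0.1000, 0.1000, 0.2000, 0.3000], E[r] = -1.3000, γ^t·E[r] = -1.300000, running G = -1.300000
t=1: π = [0.2000, 0.2000, 0.1900, 0.1800, 0.2300], E[r] = -0.8400, γ^t·E[r] = -0.756000, running G = -2.056000
t=2: π = [0.2390, 0.1790, 0.1630, 0.1820, 0.2370], E[r] = -0.9150, γ^t·E[r] = -0.741150, running G = -2.797150
t=3: π = [0.2282, 0.1840, 0.1715, 0.1818, 0.2345], E[r] = -0.8934, γ^t·E[r] = -0.651289, running G = -3.448439
t=4: π = [0.2311, 0.1826, 0.1691, 0.1818, 0.2353], E[r] = -0.8997, γ^t·E[r] = -0.590313, running G = -4.038751
t=5: π = [0.2303, 0.1830, 0.1698, 0.1818, 0.2351], E[r] = -0.8980, γ^t·E[r] = -0.530235, running G = -4.568987
t=6: π = [0.2305, 0.1829, 0.1696, 0.1818, 0.2352], E[r] = -0.8984, γ^t·E[r] = -0.477473, running G = -5.046459
t=7: π = [0.2305, 0.1829, 0.1696, 0.1818, 0.2351], E[r] = -0.8983, γ^t·E[r] = -0.429660, running G = -5.476120
t=8: π = [0.2305, 0.1829, 0.1696, 0.1818, 0.2351], E[r] = -0.8984, γ^t·E[r] = -0.386711, running G = -5.862830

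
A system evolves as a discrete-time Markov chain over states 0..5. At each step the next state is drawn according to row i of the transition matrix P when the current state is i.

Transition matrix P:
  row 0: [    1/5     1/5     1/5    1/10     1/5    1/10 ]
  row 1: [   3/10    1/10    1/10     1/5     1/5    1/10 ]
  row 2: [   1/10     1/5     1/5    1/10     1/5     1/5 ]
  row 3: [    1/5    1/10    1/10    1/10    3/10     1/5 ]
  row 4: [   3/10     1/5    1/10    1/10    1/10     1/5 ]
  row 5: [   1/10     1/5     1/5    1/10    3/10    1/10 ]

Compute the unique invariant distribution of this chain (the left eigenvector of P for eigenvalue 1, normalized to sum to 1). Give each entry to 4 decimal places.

π = [0.2079, 0.1712, 0.1506, 0.1171, 0.2059, 0.1474]

Balance equations π_j = Σ_i π_i·P[i][j]:
  π_0 = 1/5·π_0 + 3/10·π_1 + 1/10·π_2 + 1/5·π_3 + 3/10·π_4 + 1/10·π_5
  π_1 = 1/5·π_0 + 1/10·π_1 + 1/5·π_2 + 1/10·π_3 + 1/5·π_4 + 1/5·π_5
  π_2 = 1/5·π_0 + 1/10·π_1 + 1/5·π_2 + 1/10·π_3 + 1/10·π_4 + 1/5·π_5
  π_3 = 1/10·π_0 + 1/5·π_1 + 1/10·π_2 + 1/10·π_3 + 1/10·π_4 + 1/10·π_5
  π_4 = 1/5·π_0 + 1/5·π_1 + 1/5·π_2 + 3/10·π_3 + 1/10·π_4 + 3/10·π_5
  normalize: π_0 + π_1 + π_2 + π_3 + π_4 + π_5 = 1
Solving the linear system gives exactly π = [25178/121101, 19/111, 18236/121101, 13/111, 8310/40367, 17845/121101].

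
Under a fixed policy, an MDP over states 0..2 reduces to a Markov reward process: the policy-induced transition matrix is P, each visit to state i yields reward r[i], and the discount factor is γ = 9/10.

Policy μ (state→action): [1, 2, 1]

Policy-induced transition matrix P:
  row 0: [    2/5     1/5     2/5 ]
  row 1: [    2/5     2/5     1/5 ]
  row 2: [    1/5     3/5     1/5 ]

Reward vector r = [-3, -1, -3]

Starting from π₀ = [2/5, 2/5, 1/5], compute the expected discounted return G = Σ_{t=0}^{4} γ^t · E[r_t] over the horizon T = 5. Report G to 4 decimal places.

t=0: π = [0.4000, 0.4000, 0.2000], E[r] = -2.2000, γ^t·E[r] = -2.200000, running G = -2.200000
t=1: π = [0.3600, 0.3600, 0.2800], E[r] = -2.2800, γ^t·E[r] = -2.052000, running G = -4.252000
t=2: π = [0.3440, 0.3840, 0.2720], E[r] = -2.2320, γ^t·E[r] = -1.807920, running G = -6.059920
t=3: π = [0.3456, 0.3856, 0.2688], E[r] = -2.2288, γ^t·E[r] = -1.624795, running G = -7.684715
t=4: π = [0.3462, 0.3846, 0.2691], E[r] = -2.2307, γ^t·E[r] = -1.463575, running G = -9.148291

G = -9.1483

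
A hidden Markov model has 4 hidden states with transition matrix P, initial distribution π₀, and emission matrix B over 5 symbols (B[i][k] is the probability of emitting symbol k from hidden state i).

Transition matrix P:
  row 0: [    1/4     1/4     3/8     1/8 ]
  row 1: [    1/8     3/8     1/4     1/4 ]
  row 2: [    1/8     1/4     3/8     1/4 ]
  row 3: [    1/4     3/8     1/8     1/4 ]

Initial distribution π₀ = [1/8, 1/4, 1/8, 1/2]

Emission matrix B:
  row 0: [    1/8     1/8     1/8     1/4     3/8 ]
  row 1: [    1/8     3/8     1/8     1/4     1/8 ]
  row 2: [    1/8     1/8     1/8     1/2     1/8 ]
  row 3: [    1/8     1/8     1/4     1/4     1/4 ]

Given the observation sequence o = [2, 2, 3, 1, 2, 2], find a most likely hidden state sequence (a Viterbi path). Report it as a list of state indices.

path = [3, 3, 1, 1, 3, 3]

t=0: δ = [1.562e-02, 3.125e-02, 1.562e-02, 1.250e-01]  (obs o_0=2)
t=1: δ = [3.906e-03, 5.859e-03, 1.953e-03, 7.812e-03]  ψ = [3, 3, 3, 3]  (obs o_1=2)
t=2: δ = [4.883e-04, 7.324e-04, 7.324e-04, 4.883e-04]  ψ = [3, 3, 0, 3]  (obs o_2=3)
t=3: δ = [1.526e-05, 1.030e-04, 3.433e-05, 2.289e-05]  ψ = [0, 1, 2, 1]  (obs o_3=1)
t=4: δ = [1.609e-06, 4.828e-06, 3.219e-06, 6.437e-06]  ψ = [1, 1, 1, 1]  (obs o_4=2)
t=5: δ = [2.012e-07, 3.017e-07, 1.509e-07, 4.023e-07]  ψ = [3, 3, 1, 3]  (obs o_5=2)
backtrack: best end state = 3; path = [3, 3, 1, 1, 3, 3]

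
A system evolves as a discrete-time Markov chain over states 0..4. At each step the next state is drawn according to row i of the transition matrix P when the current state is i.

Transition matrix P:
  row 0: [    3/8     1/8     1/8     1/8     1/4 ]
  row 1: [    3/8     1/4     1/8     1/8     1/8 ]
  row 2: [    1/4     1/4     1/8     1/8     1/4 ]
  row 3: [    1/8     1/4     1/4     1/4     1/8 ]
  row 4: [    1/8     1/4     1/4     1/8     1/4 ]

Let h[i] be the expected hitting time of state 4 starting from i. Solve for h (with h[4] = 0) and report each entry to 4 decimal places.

First-step conditioning: h[4] = 0; for i ≠ 4, h[i] = 1 + Σ_k P[i][k]·h[k].
  h[0] = 1 + 3/8·h[0] + 1/8·h[1] + 1/8·h[2] + 1/8·h[3]
  h[1] = 1 + 3/8·h[0] + 1/4·h[1] + 1/8·h[2] + 1/8·h[3]
  h[2] = 1 + 1/4·h[0] + 1/4·h[1] + 1/8·h[2] + 1/8·h[3]
  h[3] = 1 + 1/8·h[0] + 1/4·h[1] + 1/4·h[2] + 1/4·h[3]
Solving the 4×4 linear system over states ≠ 4 gives exactly h = [196/41, 224/41, 399/82, 457/82, 0] (h[4] = 0 is the target).

h = [4.7805, 5.4634, 4.8659, 5.5732, 0.0000]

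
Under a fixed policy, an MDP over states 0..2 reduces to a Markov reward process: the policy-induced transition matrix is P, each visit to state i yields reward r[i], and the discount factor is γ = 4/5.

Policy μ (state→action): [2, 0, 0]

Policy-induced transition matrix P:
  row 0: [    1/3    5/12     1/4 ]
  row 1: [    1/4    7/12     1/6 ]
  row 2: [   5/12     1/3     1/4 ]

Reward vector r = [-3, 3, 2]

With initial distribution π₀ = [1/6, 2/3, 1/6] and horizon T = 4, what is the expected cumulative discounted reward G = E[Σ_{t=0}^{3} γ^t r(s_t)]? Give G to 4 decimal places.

G = 3.7636

t=0: π = [0.1667, 0.6667, 0.1667], E[r] = 1.8333, γ^t·E[r] = 1.833333, running G = 1.833333
t=1: π = [0.2917, 0.5139, 0.1944], E[r] = 1.0556, γ^t·E[r] = 0.844444, running G = 2.677778
t=2: π = [0.3067, 0.4861, 0.2072], E[r] = 0.9525, γ^t·E[r] = 0.609630, running G = 3.287407
t=3: π = [0.3101, 0.4804, 0.2095], E[r] = 0.9300, γ^t·E[r] = 0.476148, running G = 3.763556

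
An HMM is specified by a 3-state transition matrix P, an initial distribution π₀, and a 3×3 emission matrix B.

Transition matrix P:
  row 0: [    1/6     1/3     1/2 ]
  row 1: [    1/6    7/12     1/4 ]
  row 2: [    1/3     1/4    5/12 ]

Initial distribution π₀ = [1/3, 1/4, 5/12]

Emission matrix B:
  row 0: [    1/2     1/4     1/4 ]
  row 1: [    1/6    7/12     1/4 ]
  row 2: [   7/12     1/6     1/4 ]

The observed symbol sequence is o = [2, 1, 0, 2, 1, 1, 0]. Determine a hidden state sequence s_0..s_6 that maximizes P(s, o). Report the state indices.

t=0: δ = [8.333e-02, 6.250e-02, 1.042e-01]  (obs o_0=2)
t=1: δ = [8.681e-03, 2.127e-02, 7.234e-03]  ψ = [2, 1, 2]  (obs o_1=1)
t=2: δ = [1.772e-03, 2.068e-03, 3.101e-03]  ψ = [1, 1, 1]  (obs o_2=0)
t=3: δ = [2.585e-04, 3.015e-04, 3.231e-04]  ψ = [2, 1, 2]  (obs o_3=2)
t=4: δ = [2.692e-05, 1.026e-04, 2.244e-05]  ψ = [2, 1, 2]  (obs o_4=1)
t=5: δ = [4.275e-06, 3.491e-05, 4.275e-06]  ψ = [1, 1, 1]  (obs o_5=1)
t=6: δ = [2.910e-06, 3.394e-06, 5.092e-06]  ψ = [1, 1, 1]  (obs o_6=0)
backtrack: best end state = 2; path = [1, 1, 1, 1, 1, 1, 2]

path = [1, 1, 1, 1, 1, 1, 2]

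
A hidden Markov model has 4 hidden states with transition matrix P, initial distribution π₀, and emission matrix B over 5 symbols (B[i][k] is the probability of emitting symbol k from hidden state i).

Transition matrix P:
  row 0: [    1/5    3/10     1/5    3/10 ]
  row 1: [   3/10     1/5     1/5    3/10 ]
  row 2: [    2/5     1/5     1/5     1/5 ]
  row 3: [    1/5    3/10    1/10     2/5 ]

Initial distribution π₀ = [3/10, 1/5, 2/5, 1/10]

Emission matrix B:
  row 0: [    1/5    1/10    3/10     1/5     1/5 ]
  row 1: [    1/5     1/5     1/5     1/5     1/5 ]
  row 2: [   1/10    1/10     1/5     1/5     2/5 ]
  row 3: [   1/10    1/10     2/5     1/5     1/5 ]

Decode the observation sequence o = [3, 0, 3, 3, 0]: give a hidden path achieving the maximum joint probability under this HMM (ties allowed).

path = [2, 0, 3, 3, 1]

t=0: δ = [6.000e-02, 4.000e-02, 8.000e-02, 2.000e-02]  (obs o_0=3)
t=1: δ = [6.400e-03, 3.600e-03, 1.600e-03, 1.800e-03]  ψ = [2, 0, 2, 0]  (obs o_1=0)
t=2: δ = [2.560e-04, 3.840e-04, 2.560e-04, 3.840e-04]  ψ = [0, 0, 0, 0]  (obs o_2=3)
t=3: δ = [2.304e-05, 2.304e-05, 1.536e-05, 3.072e-05]  ψ = [1, 3, 1, 3]  (obs o_3=3)
t=4: δ = [1.382e-06, 1.843e-06, 4.608e-07, 1.229e-06]  ψ = [1, 3, 0, 3]  (obs o_4=0)
backtrack: best end state = 1; path = [2, 0, 3, 3, 1]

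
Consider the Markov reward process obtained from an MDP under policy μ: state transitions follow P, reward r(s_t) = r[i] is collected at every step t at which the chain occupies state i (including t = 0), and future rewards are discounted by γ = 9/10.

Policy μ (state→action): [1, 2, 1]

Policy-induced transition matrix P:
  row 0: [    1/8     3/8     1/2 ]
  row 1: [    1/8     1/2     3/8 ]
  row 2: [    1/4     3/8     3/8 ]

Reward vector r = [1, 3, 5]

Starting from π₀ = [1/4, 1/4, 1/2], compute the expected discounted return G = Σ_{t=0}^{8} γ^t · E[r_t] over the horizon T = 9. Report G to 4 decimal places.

G = 21.1499

t=0: π = [0.2500, 0.2500, 0.5000], E[r] = 3.5000, γ^t·E[r] = 3.500000, running G = 3.500000
t=1: π = [0.1875, 0.4063, 0.4063], E[r] = 3.4375, γ^t·E[r] = 3.093750, running G = 6.593750
t=2: π = [0.1758, 0.4258, 0.3984], E[r] = 3.4453, γ^t·E[r] = 2.790703, running G = 9.384453
t=3: π = [0.1748, 0.4282, 0.3970], E[r] = 3.4443, γ^t·E[r] = 2.510921, running G = 11.895374
t=4: π = [0.1746, 0.4285, 0.3969], E[r] = 3.4445, γ^t·E[r] = 2.259909, running G = 14.155283
t=5: π = [0.1746, 0.4286, 0.3968], E[r] = 3.4444, γ^t·E[r] = 2.033909, running G = 16.189192
t=6: π = [0.1746, 0.4286, 0.3968], E[r] = 3.4444, γ^t·E[r] = 1.830519, running G = 18.019711
t=7: π = [0.1746, 0.4286, 0.3968], E[r] = 3.4444, γ^t·E[r] = 1.647467, running G = 19.667178
t=8: π = [0.1746, 0.4286, 0.3968], E[r] = 3.4444, γ^t·E[r] = 1.482720, running G = 21.149899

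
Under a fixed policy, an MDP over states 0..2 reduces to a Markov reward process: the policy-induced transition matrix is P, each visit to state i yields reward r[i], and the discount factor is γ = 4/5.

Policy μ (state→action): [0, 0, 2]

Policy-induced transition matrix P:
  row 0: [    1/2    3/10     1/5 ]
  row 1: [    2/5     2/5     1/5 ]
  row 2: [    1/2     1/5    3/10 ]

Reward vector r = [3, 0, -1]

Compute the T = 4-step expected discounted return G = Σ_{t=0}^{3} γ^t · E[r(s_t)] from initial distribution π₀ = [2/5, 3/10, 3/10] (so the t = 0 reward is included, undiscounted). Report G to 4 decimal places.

G = 3.2107

t=0: π = [0.4000, 0.3000, 0.3000], E[r] = 0.9000, γ^t·E[r] = 0.900000, running G = 0.900000
t=1: π = [0.4700, 0.3000, 0.2300], E[r] = 1.1800, γ^t·E[r] = 0.944000, running G = 1.844000
t=2: π = [0.4700, 0.3070, 0.2230], E[r] = 1.1870, γ^t·E[r] = 0.759680, running G = 2.603680
t=3: π = [0.4693, 0.3084, 0.2223], E[r] = 1.1856, γ^t·E[r] = 0.607027, running G = 3.210707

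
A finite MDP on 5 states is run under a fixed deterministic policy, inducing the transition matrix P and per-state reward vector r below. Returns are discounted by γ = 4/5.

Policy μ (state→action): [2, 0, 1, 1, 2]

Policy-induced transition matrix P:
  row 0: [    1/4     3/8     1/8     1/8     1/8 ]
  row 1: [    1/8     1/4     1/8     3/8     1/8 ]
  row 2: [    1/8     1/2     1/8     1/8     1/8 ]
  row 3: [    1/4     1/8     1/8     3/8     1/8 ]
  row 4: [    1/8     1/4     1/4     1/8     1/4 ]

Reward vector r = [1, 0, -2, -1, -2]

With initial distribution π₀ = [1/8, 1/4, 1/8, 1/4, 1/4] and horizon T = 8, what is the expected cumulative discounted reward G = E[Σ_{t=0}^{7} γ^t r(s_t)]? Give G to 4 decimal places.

t=0: π = [0.1250, 0.2500, 0.1250, 0.2500, 0.2500], E[r] = -0.8750, γ^t·E[r] = -0.875000, running G = -0.875000
t=1: π = [0.1719, 0.2656, 0.1563, 0.2500, 0.1563], E[r] = -0.7031, γ^t·E[r] = -0.562500, running G = -1.437500
t=2: π = [0.1777, 0.2793, 0.1445, 0.2539, 0.1445], E[r] = -0.6543, γ^t·E[r] = -0.418750, running G = -1.856250
t=3: π = [0.1790, 0.2766, 0.1431, 0.2583, 0.1431], E[r] = -0.6516, γ^t·E[r] = -0.333625, running G = -2.189875
t=4: π = [0.1797, 0.2758, 0.1429, 0.2587, 0.1429], E[r] = -0.6506, γ^t·E[r] = -0.266488, running G = -2.456363
t=5: π = [0.1798, 0.2758, 0.1429, 0.2586, 0.1429], E[r] = -0.6503, γ^t·E[r] = -0.213086, running G = -2.669449
t=6: π = [0.1798, 0.2759, 0.1429, 0.2586, 0.1429], E[r] = -0.6502, γ^t·E[r] = -0.170458, running G = -2.839907
t=7: π = [0.1798, 0.2759, 0.1429, 0.2586, 0.1429], E[r] = -0.6502, γ^t·E[r] = -0.136366, running G = -2.976273

G = -2.9763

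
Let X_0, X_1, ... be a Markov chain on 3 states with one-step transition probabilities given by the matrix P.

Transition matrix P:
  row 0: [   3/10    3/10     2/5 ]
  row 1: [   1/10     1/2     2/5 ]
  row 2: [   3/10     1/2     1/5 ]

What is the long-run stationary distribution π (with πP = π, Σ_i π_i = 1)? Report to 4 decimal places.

Balance equations π_j = Σ_i π_i·P[i][j]:
  π_0 = 3/10·π_0 + 1/10·π_1 + 3/10·π_2
  π_1 = 3/10·π_0 + 1/2·π_1 + 1/2·π_2
  normalize: π_0 + π_1 + π_2 = 1
Solving the linear system gives exactly π = [5/24, 11/24, 1/3].

π = [0.2083, 0.4583, 0.3333]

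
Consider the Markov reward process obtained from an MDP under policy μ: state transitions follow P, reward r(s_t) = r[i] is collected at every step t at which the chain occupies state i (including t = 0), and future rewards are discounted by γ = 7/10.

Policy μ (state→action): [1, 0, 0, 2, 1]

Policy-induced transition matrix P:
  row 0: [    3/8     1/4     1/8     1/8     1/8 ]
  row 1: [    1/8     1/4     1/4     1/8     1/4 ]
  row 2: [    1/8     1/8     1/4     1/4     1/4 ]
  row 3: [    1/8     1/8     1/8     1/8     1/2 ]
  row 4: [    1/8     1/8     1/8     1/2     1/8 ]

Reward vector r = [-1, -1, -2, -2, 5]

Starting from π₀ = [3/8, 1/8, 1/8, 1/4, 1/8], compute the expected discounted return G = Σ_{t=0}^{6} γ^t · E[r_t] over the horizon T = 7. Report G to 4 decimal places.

t=0: π = [0.3750, 0.1250, 0.1250, 0.2500, 0.1250], E[r] = -0.6250, γ^t·E[r] = -0.625000, running G = -0.625000
t=1: π = [0.2188, 0.1875, 0.1563, 0.1875, 0.2500], E[r] = 0.1563, γ^t·E[r] = 0.109375, running G = -0.515625
t=2: π = [0.1797, 0.1758, 0.1680, 0.2383, 0.2383], E[r] = 0.0234, γ^t·E[r] = 0.011484, running G = -0.504141
t=3: π = [0.1699, 0.1694, 0.1680, 0.2354, 0.2573], E[r] = 0.1406, γ^t·E[r] = 0.048234, running G = -0.455906
t=4: π = [0.1675, 0.1674, 0.1672, 0.2425, 0.2554], E[r] = 0.1229, γ^t·E[r] = 0.029514, running G = -0.426392
t=5: π = [0.1669, 0.1669, 0.1668, 0.2417, 0.2578], E[r] = 0.1380, γ^t·E[r] = 0.023201, running G = -0.403191
t=6: π = [0.1667, 0.1667, 0.1667, 0.2425, 0.2573], E[r] = 0.1348, γ^t·E[r] = 0.015863, running G = -0.387328

G = -0.3873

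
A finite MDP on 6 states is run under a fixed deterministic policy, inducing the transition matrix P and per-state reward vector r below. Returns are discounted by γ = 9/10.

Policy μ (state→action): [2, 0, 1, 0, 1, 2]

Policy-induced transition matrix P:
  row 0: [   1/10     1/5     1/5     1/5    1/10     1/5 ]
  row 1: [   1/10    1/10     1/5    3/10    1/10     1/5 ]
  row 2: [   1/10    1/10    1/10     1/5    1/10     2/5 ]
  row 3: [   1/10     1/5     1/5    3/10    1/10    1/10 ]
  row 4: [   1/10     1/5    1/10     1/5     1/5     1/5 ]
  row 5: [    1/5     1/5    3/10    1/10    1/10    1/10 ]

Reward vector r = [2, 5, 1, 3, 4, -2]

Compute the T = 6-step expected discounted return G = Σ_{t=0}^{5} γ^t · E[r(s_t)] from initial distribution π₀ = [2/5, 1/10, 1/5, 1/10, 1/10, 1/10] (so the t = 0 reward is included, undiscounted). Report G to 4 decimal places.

t=0: π = [0.4000, 0.1000, 0.2000, 0.1000, 0.1000, 0.1000], E[r] = 2.0000, γ^t·E[r] = 2.000000, running G = 2.000000
t=1: π = [0.1100, 0.1700, 0.1800, 0.2100, 0.1100, 0.2200], E[r] = 1.8800, γ^t·E[r] = 1.692000, running G = 3.692000
t=2: π = [0.1220, 0.1650, 0.1930, 0.2160, 0.1110, 0.1930], E[r] = 1.9680, γ^t·E[r] = 1.594080, running G = 5.286080
t=3: π = [0.1193, 0.1642, 0.1889, 0.2188, 0.1111, 0.1977], E[r] = 1.9539, γ^t·E[r] = 1.424393, running G = 6.710473
t=4: π = [0.1198, 0.1647, 0.1898, 0.2185, 0.1111, 0.1961], E[r] = 1.9605, γ^t·E[r] = 1.286304, running G = 7.996777
t=5: π = [0.1196, 0.1646, 0.1895, 0.2187, 0.1111, 0.1965], E[r] = 1.9591, γ^t·E[r] = 1.156838, running G = 9.153615

G = 9.1536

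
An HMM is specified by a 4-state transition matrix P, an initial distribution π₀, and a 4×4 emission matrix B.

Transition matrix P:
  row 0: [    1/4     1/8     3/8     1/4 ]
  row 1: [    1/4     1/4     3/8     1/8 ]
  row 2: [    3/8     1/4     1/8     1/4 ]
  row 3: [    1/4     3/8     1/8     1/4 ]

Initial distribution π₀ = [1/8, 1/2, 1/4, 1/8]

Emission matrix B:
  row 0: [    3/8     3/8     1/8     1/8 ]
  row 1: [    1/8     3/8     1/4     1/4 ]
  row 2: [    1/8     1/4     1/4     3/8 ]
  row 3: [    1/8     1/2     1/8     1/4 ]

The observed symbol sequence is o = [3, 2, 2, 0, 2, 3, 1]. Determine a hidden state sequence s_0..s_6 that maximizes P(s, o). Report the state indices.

path = [1, 1, 2, 0, 2, 3, 1]

t=0: δ = [1.562e-02, 1.250e-01, 9.375e-02, 3.125e-02]  (obs o_0=3)
t=1: δ = [4.395e-03, 7.812e-03, 1.172e-02, 2.930e-03]  ψ = [2, 1, 1, 2]  (obs o_1=2)
t=2: δ = [5.493e-04, 7.324e-04, 7.324e-04, 3.662e-04]  ψ = [2, 2, 1, 2]  (obs o_2=2)
t=3: δ = [1.030e-04, 2.289e-05, 3.433e-05, 2.289e-05]  ψ = [2, 1, 1, 2]  (obs o_3=0)
t=4: δ = [3.219e-06, 3.219e-06, 9.656e-06, 3.219e-06]  ψ = [0, 0, 0, 0]  (obs o_4=2)
t=5: δ = [4.526e-07, 6.035e-07, 4.526e-07, 6.035e-07]  ψ = [2, 2, 0, 2]  (obs o_5=3)
t=6: δ = [6.365e-08, 8.487e-08, 5.658e-08, 7.544e-08]  ψ = [2, 3, 1, 3]  (obs o_6=1)
backtrack: best end state = 1; path = [1, 1, 2, 0, 2, 3, 1]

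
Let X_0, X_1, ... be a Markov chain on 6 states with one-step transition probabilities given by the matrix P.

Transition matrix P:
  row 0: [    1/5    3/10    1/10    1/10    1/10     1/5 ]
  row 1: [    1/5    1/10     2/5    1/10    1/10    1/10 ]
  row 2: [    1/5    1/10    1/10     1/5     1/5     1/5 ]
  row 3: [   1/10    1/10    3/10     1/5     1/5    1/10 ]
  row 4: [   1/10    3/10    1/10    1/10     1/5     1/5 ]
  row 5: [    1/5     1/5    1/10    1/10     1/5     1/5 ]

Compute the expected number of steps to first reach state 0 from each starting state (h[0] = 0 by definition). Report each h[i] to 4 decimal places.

h = [0.0000, 5.8962, 6.0016, 6.6089, 6.5200, 5.9304]

First-step conditioning: h[0] = 0; for i ≠ 0, h[i] = 1 + Σ_k P[i][k]·h[k].
  h[1] = 1 + 1/10·h[1] + 2/5·h[2] + 1/10·h[3] + 1/10·h[4] + 1/10·h[5]
  h[2] = 1 + 1/10·h[1] + 1/10·h[2] + 1/5·h[3] + 1/5·h[4] + 1/5·h[5]
  h[3] = 1 + 1/10·h[1] + 3/10·h[2] + 1/5·h[3] + 1/5·h[4] + 1/10·h[5]
  h[4] = 1 + 3/10·h[1] + 1/10·h[2] + 1/10·h[3] + 1/5·h[4] + 1/5·h[5]
  h[5] = 1 + 1/5·h[1] + 1/10·h[2] + 1/10·h[3] + 1/5·h[4] + 1/5·h[5]
Solving the 5×5 linear system over states ≠ 0 gives exactly h = [0, 100100/16977, 101890/16977, 37400/5659, 110690/16977, 33560/5659] (h[0] = 0 is the target).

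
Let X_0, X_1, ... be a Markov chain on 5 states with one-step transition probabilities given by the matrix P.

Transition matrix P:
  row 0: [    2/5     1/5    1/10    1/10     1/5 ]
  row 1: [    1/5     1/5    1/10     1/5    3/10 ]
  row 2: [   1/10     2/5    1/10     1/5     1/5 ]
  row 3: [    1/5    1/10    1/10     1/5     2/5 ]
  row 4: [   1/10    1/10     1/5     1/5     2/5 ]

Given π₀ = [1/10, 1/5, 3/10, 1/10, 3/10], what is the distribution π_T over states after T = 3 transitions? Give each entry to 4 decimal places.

π = [0.1928, 0.1756, 0.1320, 0.1811, 0.3185]

t=0: π = [0.1000, 0.2000, 0.3000, 0.1000, 0.3000]
t=1: π = [0.1600, 0.2200, 0.1300, 0.1900, 0.3000]
t=2: π = [0.1890, 0.1770, 0.1300, 0.1840, 0.3200]
t=3: π = [0.1928, 0.1756, 0.1320, 0.1811, 0.3185]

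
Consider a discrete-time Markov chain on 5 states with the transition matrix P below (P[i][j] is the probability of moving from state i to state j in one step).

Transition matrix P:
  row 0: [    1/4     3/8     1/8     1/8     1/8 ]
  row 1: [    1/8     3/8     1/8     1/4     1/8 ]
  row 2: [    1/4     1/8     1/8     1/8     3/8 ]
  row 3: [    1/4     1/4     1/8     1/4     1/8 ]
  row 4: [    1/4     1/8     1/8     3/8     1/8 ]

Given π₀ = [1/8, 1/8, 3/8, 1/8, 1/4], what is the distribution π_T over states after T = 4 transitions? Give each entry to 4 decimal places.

t=0: π = [0.1250, 0.1250, 0.3750, 0.1250, 0.2500]
t=1: π = [0.2344, 0.2031, 0.1250, 0.2188, 0.2188]
t=2: π = [0.2246, 0.2617, 0.1250, 0.2324, 0.1563]
t=3: π = [0.2173, 0.2756, 0.1250, 0.2258, 0.1563]
t=4: π = [0.2155, 0.2765, 0.1250, 0.2267, 0.1563]

π = [0.2155, 0.2765, 0.1250, 0.2267, 0.1563]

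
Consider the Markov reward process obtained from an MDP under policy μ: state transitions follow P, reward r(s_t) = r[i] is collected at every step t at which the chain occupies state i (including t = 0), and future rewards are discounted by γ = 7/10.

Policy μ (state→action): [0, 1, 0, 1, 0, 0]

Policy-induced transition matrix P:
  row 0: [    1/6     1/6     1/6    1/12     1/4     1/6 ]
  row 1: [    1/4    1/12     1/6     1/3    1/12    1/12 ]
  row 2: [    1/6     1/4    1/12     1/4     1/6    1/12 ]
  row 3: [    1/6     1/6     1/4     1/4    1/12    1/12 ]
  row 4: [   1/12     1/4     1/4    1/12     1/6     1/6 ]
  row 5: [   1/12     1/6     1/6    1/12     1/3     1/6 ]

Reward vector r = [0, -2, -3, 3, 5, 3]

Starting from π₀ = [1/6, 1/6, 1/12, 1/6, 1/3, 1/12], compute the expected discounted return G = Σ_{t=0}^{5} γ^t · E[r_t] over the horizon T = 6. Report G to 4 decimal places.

t=0: π = [0.1667, 0.1667, 0.0833, 0.1667, 0.3333, 0.0833], E[r] = 1.8333, γ^t·E[r] = 1.833333, running G = 1.833333
t=1: π = [0.1458, 0.1875, 0.2014, 0.1667, 0.1667, 0.1319], E[r] = 0.7500, γ^t·E[r] = 0.525000, running G = 2.358333
t=2: π = [0.1574, 0.1817, 0.1777, 0.1916, 0.1713, 0.1204], E[r] = 0.8958, γ^t·E[r] = 0.438958, running G = 2.797292
t=3: π = [0.1575, 0.1806, 0.1821, 0.1903, 0.1687, 0.1208], E[r] = 0.8694, γ^t·E[r] = 0.298190, running G = 3.095481
t=4: π = [0.1576, 0.1809, 0.1814, 0.1906, 0.1690, 0.1206], E[r] = 0.8725, γ^t·E[r] = 0.209489, running G = 3.304971
t=5: π = [0.1576, 0.1808, 0.1815, 0.1905, 0.1689, 0.1206], E[r] = 0.8720, γ^t·E[r] = 0.146560, running G = 3.451530

G = 3.4515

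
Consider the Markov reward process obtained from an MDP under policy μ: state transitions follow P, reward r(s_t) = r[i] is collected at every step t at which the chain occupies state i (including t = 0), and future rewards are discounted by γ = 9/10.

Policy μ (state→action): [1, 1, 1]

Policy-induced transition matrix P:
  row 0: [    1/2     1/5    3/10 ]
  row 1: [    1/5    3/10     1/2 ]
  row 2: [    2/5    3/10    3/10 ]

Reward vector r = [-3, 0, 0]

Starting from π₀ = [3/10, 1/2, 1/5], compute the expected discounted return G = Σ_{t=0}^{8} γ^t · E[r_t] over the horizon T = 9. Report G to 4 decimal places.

t=0: π = [0.3000, 0.5000, 0.2000], E[r] = -0.9000, γ^t·E[r] = -0.900000, running G = -0.900000
t=1: π = [0.3300, 0.2700, 0.4000], E[r] = -0.9900, γ^t·E[r] = -0.891000, running G = -1.791000
t=2: π = [0.3790, 0.2670, 0.3540], E[r] = -1.1370, γ^t·E[r] = -0.920970, running G = -2.711970
t=3: π = [0.3845, 0.2621, 0.3534], E[r] = -1.1535, γ^t·E[r] = -0.840902, running G = -3.552872
t=4: π = [0.3860, 0.2616, 0.3524], E[r] = -1.1581, γ^t·E[r] = -0.759823, running G = -4.312694
t=5: π = [0.3863, 0.2614, 0.3523], E[r] = -1.1589, γ^t·E[r] = -0.684306, running G = -4.997001
t=6: π = [0.3863, 0.2614, 0.3523], E[r] = -1.1590, γ^t·E[r] = -0.615967, running G = -5.612967
t=7: π = [0.3864, 0.2614, 0.3523], E[r] = -1.1591, γ^t·E[r] = -0.554386, running G = -6.167353
t=8: π = [0.3864, 0.2614, 0.3523], E[r] = -1.1591, γ^t·E[r] = -0.498950, running G = -6.666303

G = -6.6663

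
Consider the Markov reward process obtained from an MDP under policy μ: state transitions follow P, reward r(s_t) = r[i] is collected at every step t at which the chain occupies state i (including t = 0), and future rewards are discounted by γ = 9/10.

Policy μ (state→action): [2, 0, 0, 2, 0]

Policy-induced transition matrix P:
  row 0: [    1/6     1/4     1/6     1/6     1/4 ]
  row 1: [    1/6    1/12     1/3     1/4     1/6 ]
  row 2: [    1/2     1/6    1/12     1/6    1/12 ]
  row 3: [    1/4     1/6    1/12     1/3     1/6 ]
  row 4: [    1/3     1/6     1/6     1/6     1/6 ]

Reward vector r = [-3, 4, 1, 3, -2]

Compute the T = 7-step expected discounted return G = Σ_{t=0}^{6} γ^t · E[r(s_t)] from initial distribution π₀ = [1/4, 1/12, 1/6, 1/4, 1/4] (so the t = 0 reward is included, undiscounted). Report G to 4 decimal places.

G = 1.4806

t=0: π = [0.2500, 0.0833, 0.1667, 0.2500, 0.2500], E[r] = 0.0000, γ^t·E[r] = 0.000000, running G = 0.000000
t=1: π = [0.2847, 0.1806, 0.1458, 0.2153, 0.1736], E[r] = 0.3125, γ^t·E[r] = 0.281250, running G = 0.281250
t=2: π = [0.2622, 0.1753, 0.1667, 0.2176, 0.1782], E[r] = 0.3779, γ^t·E[r] = 0.306094, running G = 0.587344
t=3: π = [0.2701, 0.1739, 0.1639, 0.2175, 0.1746], E[r] = 0.3527, γ^t·E[r] = 0.257098, running G = 0.844441
t=4: π = [0.2685, 0.1747, 0.1639, 0.2174, 0.1755], E[r] = 0.3582, γ^t·E[r] = 0.235037, running G = 1.079479
t=5: π = [0.2687, 0.1745, 0.1640, 0.2175, 0.1754], E[r] = 0.3576, γ^t·E[r] = 0.211146, running G = 1.290625
t=6: π = [0.2687, 0.1745, 0.1640, 0.2175, 0.1754], E[r] = 0.3575, γ^t·E[r] = 0.190004, running G = 1.480629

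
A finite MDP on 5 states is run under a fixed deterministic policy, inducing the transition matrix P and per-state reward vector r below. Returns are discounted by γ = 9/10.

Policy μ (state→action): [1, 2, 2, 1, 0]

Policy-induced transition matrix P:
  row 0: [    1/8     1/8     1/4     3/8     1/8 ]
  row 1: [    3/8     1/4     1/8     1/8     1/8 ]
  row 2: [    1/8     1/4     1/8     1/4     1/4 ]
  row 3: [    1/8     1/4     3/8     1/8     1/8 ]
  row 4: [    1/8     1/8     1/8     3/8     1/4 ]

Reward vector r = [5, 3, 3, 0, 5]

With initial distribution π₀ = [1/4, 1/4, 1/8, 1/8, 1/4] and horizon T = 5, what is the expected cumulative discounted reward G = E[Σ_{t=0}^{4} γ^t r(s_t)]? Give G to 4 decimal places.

t=0: π = [0.2500, 0.2500, 0.1250, 0.1250, 0.2500], E[r] = 3.6250, γ^t·E[r] = 3.625000, running G = 3.625000
t=1: π = [0.1875, 0.1875, 0.1875, 0.2656, 0.1719], E[r] = 2.9219, γ^t·E[r] = 2.629688, running G = 6.254688
t=2: π = [0.1719, 0.2051, 0.2148, 0.2383, 0.1699], E[r] = 2.9688, γ^t·E[r] = 2.404688, running G = 8.659375
t=3: π = [0.1763, 0.2073, 0.2061, 0.2373, 0.1731], E[r] = 2.9868, γ^t·E[r] = 2.177389, running G = 10.836764
t=4: π = [0.1768, 0.2063, 0.2064, 0.2381, 0.1724], E[r] = 2.9841, γ^t·E[r] = 1.957888, running G = 12.794652

G = 12.7947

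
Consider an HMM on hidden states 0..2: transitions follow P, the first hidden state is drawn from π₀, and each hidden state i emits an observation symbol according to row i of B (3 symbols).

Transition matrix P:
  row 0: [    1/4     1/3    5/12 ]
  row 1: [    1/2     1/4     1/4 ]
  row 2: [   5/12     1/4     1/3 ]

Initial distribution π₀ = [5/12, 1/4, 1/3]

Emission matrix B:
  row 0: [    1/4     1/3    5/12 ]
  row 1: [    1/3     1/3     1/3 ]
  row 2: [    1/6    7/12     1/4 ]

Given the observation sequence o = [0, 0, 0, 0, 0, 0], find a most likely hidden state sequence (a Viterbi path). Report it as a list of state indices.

t=0: δ = [1.042e-01, 8.333e-02, 5.556e-02]  (obs o_0=0)
t=1: δ = [1.042e-02, 1.157e-02, 7.234e-03]  ψ = [1, 0, 0]  (obs o_1=0)
t=2: δ = [1.447e-03, 1.157e-03, 7.234e-04]  ψ = [1, 0, 0]  (obs o_2=0)
t=3: δ = [1.447e-04, 1.608e-04, 1.005e-04]  ψ = [1, 0, 0]  (obs o_3=0)
t=4: δ = [2.009e-05, 1.608e-05, 1.005e-05]  ψ = [1, 0, 0]  (obs o_4=0)
t=5: δ = [2.009e-06, 2.233e-06, 1.395e-06]  ψ = [1, 0, 0]  (obs o_5=0)
backtrack: best end state = 1; path = [0, 1, 0, 1, 0, 1]

path = [0, 1, 0, 1, 0, 1]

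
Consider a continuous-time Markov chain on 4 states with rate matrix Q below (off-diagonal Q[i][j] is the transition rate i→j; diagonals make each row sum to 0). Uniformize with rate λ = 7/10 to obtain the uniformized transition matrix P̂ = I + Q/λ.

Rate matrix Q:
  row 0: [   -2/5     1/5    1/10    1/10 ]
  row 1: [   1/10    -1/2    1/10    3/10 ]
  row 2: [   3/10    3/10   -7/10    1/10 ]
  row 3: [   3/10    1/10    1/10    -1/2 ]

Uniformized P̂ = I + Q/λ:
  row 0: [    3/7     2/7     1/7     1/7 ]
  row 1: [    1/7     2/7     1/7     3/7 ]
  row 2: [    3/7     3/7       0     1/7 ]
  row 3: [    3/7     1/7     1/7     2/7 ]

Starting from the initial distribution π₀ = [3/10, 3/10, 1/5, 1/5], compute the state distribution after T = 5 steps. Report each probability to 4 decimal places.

π = [0.3523, 0.2671, 0.1250, 0.2556]

t=0: π = [0.3000, 0.3000, 0.2000, 0.2000]
t=1: π = [0.3429, 0.2857, 0.1143, 0.2571]
t=2: π = [0.3469, 0.2653, 0.1265, 0.2612]
t=3: π = [0.3528, 0.2665, 0.1248, 0.2560]
t=4: π = [0.3524, 0.2670, 0.1250, 0.2556]
t=5: π = [0.3523, 0.2671, 0.1250, 0.2556]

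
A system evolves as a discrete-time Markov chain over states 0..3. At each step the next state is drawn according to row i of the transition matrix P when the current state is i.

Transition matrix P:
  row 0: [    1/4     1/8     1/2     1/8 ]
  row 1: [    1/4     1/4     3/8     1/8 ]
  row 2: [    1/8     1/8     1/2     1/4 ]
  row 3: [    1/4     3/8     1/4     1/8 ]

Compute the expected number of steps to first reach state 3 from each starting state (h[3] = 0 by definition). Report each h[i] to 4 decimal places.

First-step conditioning: h[3] = 0; for i ≠ 3, h[i] = 1 + Σ_k P[i][k]·h[k].
  h[0] = 1 + 1/4·h[0] + 1/8·h[1] + 1/2·h[2]
  h[1] = 1 + 1/4·h[0] + 1/4·h[1] + 3/8·h[2]
  h[2] = 1 + 1/8·h[0] + 1/8·h[1] + 1/2·h[2]
Solving the 3×3 linear system over states ≠ 3 gives exactly h = [448/83, 456/83, 392/83, 0] (h[3] = 0 is the target).

h = [5.3976, 5.4940, 4.7229, 0.0000]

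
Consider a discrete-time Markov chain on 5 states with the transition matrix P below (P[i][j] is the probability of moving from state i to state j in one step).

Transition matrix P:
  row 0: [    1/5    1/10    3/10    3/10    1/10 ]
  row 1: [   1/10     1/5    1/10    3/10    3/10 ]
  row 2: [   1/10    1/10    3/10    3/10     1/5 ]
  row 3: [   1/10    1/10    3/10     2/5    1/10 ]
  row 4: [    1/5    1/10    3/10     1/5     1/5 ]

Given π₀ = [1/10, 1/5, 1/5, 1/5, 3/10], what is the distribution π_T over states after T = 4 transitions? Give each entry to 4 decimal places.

t=0: π = [0.1000, 0.2000, 0.2000, 0.2000, 0.3000]
t=1: π = [0.1400, 0.1200, 0.2600, 0.2900, 0.1900]
t=2: π = [0.1330, 0.1120, 0.2760, 0.3100, 0.1690]
t=3: π = [0.1302, 0.1112, 0.2776, 0.3141, 0.1669]
t=4: π = [0.1297, 0.1111, 0.2778, 0.3147, 0.1667]

π = [0.1297, 0.1111, 0.2778, 0.3147, 0.1667]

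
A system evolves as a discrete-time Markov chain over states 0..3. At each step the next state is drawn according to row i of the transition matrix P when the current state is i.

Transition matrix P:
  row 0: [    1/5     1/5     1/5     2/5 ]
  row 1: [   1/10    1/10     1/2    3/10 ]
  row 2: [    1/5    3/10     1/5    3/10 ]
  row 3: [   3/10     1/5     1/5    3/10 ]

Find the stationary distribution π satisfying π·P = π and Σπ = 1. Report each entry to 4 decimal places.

π = [0.2116, 0.2056, 0.2617, 0.3212]

Balance equations π_j = Σ_i π_i·P[i][j]:
  π_0 = 1/5·π_0 + 1/10·π_1 + 1/5·π_2 + 3/10·π_3
  π_1 = 1/5·π_0 + 1/10·π_1 + 3/10·π_2 + 1/5·π_3
  π_2 = 1/5·π_0 + 1/2·π_1 + 1/5·π_2 + 1/5·π_3
  normalize: π_0 + π_1 + π_2 + π_3 = 1
Solving the linear system gives exactly π = [249/1177, 22/107, 28/107, 378/1177].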